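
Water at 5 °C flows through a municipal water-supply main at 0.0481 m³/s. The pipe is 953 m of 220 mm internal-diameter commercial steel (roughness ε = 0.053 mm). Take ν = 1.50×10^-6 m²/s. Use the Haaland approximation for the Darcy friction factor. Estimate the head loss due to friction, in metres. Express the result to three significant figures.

V = 4Q/(πD²) = 4·0.0481/(π·0.220²) = 1.265 m/s
Re = VD/ν = 1.265·0.220/1.50×10^-6 = 1.86×10^5 → turbulent
ε/D = 0.053/220 = 2.41×10^-4
Haaland: f = 0.01730
h_f = f(L/D)V²/(2g) = 0.01730·(953/0.220)·1.265²/(2·9.81) = 6.116 m

h_f ≈ 6.12 m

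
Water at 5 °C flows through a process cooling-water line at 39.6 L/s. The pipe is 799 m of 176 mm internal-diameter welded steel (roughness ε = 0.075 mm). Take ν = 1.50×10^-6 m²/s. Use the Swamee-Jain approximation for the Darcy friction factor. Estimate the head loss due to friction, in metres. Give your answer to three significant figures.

V = 4Q/(πD²) = 4·0.0396/(π·0.176²) = 1.628 m/s
Re = VD/ν = 1.628·0.176/1.50×10^-6 = 1.91×10^5 → turbulent
ε/D = 0.075/176 = 4.26×10^-4
Swamee-Jain: f = 0.01862
h_f = f(L/D)V²/(2g) = 0.01862·(799/0.176)·1.628²/(2·9.81) = 11.41 m

h_f ≈ 11.4 m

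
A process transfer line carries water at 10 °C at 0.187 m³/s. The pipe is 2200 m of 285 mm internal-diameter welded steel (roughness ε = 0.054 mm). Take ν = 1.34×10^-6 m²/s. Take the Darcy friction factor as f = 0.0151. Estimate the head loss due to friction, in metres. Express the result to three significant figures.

h_f ≈ 51.0 m

V = 4Q/(πD²) = 4·0.187/(π·0.285²) = 2.931 m/s
h_f = f(L/D)V²/(2g) = 0.01510·(2200/0.285)·2.931²/(2·9.81) = 51.05 m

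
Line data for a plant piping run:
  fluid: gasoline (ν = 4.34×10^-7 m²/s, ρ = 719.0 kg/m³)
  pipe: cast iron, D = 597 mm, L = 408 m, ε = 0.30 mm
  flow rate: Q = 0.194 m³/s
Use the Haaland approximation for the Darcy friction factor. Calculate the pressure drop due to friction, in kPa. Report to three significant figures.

V = 4Q/(πD²) = 4·0.194/(π·0.597²) = 0.6930 m/s
Re = VD/ν = 0.6930·0.597/4.34×10^-7 = 9.53×10^5 → turbulent
ε/D = 0.30/597 = 5.03×10^-4
Haaland: f = 0.01721
h_f = f(L/D)V²/(2g) = 0.01721·(408/0.597)·0.6930²/(2·9.81) = 0.2879 m
Δp = ρg·h_f = 719.0·9.81·0.2879 = 2.031 kPa

Δp ≈ 2.03 kPa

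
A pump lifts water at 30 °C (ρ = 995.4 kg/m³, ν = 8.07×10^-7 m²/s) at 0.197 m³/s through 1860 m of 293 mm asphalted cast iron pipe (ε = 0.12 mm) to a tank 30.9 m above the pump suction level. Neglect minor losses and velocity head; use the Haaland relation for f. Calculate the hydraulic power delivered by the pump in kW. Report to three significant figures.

V = 4Q/(πD²) = 2.922 m/s; Re = 1.06×10^6; ε/D = 4.10×10^-4; f = 0.01649
h_f = f(L/D)V²/2g = 45.54 m
Total head H = z + h_f = 30.9 + 45.54 = 76.44 m
P_hyd = ρgQH = 995.4·9.81·0.197·76.44 = 147.0 kW

P_hyd ≈ 147 kW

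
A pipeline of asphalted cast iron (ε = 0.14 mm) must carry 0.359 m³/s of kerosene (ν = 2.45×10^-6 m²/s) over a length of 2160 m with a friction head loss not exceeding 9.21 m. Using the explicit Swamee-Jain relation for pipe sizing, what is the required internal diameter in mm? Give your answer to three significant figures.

Swamee-Jain (Type III): D = 0.66·[ε^1.25·(LQ²/(gh_f))^4.75 + ν·Q^9.4·(L/(gh_f))^5.2]^0.04
LQ²/(gh_f) = 3.081; L/(gh_f) = 23.91
Term 1 = ε^1.25·(…)^4.75 = 0.00319; Term 2 = ν·Q^9.4·(…)^5.2 = 0.00237
D = 0.66·(0.00319 + 0.00237)^0.04 = 0.5362 m = 536 mm
Check: V = 1.59 m/s, Re = 3.48×10^5, f = 0.01655, h_f = 8.58 m ≈ 9.21 m ✓

D ≈ 536 mm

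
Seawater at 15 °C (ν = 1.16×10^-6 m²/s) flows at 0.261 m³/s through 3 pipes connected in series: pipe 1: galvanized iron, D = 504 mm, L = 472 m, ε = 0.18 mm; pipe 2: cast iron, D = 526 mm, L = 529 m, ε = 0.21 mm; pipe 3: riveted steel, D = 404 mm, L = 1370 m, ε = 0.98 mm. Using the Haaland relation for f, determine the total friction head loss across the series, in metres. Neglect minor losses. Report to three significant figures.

H ≈ 20.4 m

Pipe 1: V = 1.308 m/s, Re = 5.68×10^5, ε/D = 3.57×10^-4, f = 0.01648, h_1 = f(L/D)V²/2g = 1.346 m
Pipe 2: V = 1.201 m/s, Re = 5.45×10^5, ε/D = 3.99×10^-4, f = 0.01683, h_2 = f(L/D)V²/2g = 1.244 m
Pipe 3: V = 2.036 m/s, Re = 7.09×10^5, ε/D = 0.00243, f = 0.02492, h_3 = f(L/D)V²/2g = 17.85 m
Series → Q common, losses add: H = Σh = 20.45 m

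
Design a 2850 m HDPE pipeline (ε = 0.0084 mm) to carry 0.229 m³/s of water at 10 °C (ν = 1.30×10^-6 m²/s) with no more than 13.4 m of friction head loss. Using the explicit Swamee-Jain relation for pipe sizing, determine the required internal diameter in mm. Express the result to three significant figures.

D ≈ 419 mm

Swamee-Jain (Type III): D = 0.66·[ε^1.25·(LQ²/(gh_f))^4.75 + ν·Q^9.4·(L/(gh_f))^5.2]^0.04
LQ²/(gh_f) = 1.137; L/(gh_f) = 21.68
Term 1 = ε^1.25·(…)^4.75 = 8.32×10^-7; Term 2 = ν·Q^9.4·(…)^5.2 = 1.11×10^-5
D = 0.66·(8.32×10^-7 + 1.11×10^-5)^0.04 = 0.4193 m = 419 mm
Check: V = 1.66 m/s, Re = 5.35×10^5, f = 0.01326, h_f = 12.6 m ≈ 13.4 m ✓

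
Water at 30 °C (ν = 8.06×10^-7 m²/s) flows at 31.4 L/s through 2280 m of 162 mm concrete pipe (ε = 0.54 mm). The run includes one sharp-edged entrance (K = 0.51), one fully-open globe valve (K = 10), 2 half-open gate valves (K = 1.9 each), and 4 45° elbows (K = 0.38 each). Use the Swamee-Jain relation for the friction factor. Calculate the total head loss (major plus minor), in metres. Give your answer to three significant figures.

V = 4Q/(πD²) = 1.523 m/s; V²/2g = 0.1183 m
Re = 3.06×10^5, ε/D = 0.00333 → f = 0.02751 (Swamee-Jain)
Major: h_f = f(L/D)·V²/2g = 0.02751·14074·0.1183 = 45.80 m
Minor: ΣK = 15.8; h_m = ΣK·V²/2g = 1.872 m
Total H_L = 45.80 + 1.872 = 47.67 m

H_L ≈ 47.7 m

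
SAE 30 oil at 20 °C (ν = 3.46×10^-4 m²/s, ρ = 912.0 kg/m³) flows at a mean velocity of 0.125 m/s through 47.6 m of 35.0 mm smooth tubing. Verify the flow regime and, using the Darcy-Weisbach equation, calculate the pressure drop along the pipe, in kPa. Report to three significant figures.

Δp ≈ 49.0 kPa

Re = VD/ν = 0.125·0.03500/3.46×10^-4 = 12.6 → laminar (Re < 2300)
f = 64/Re = 5.061
h_f = f(L/D)V²/(2g) = 5.061·(47.6/0.03500)·0.125²/(2·9.81) = 5.482 m
Δp = ρg·h_f = 912.0·9.81·5.482 = 49.05 kPa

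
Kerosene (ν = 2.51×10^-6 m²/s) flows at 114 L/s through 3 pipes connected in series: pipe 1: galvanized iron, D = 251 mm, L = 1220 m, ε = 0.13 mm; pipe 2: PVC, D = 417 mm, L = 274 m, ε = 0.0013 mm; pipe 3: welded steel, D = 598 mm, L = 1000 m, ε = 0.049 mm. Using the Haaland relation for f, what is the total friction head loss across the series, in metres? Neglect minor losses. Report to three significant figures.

Pipe 1: V = 2.304 m/s, Re = 2.30×10^5, ε/D = 5.18×10^-4, f = 0.01852, h_1 = f(L/D)V²/2g = 24.35 m
Pipe 2: V = 0.8347 m/s, Re = 1.39×10^5, ε/D = 3.12×10^-6, f = 0.01668, h_2 = f(L/D)V²/2g = 0.3892 m
Pipe 3: V = 0.4059 m/s, Re = 9.67×10^4, ε/D = 8.19×10^-5, f = 0.01830, h_3 = f(L/D)V²/2g = 0.2569 m
Series → Q common, losses add: H = Σh = 25.00 m

H ≈ 25.0 m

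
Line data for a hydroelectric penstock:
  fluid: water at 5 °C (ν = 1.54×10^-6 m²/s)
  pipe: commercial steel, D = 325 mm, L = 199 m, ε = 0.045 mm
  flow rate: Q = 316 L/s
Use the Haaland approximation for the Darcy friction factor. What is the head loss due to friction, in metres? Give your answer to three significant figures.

V = 4Q/(πD²) = 4·0.316/(π·0.325²) = 3.809 m/s
Re = VD/ν = 3.809·0.325/1.54×10^-6 = 8.04×10^5 → turbulent
ε/D = 0.045/325 = 1.38×10^-4
Haaland: f = 0.01408
h_f = f(L/D)V²/(2g) = 0.01408·(199/0.325)·3.809²/(2·9.81) = 6.375 m

h_f ≈ 6.37 m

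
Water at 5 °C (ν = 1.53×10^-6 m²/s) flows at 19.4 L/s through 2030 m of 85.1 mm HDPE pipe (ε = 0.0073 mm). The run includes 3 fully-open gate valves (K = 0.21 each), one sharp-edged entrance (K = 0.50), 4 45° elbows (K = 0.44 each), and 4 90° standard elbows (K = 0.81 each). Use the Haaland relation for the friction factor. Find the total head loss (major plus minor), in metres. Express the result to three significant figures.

H_L ≈ 233 m

V = 4Q/(πD²) = 3.411 m/s; V²/2g = 0.5929 m
Re = 1.90×10^5, ε/D = 8.58×10^-5 → f = 0.01623 (Haaland)
Major: h_f = f(L/D)·V²/2g = 0.01623·23854·0.5929 = 229.5 m
Minor: ΣK = 6.13; h_m = ΣK·V²/2g = 3.635 m
Total H_L = 229.5 + 3.635 = 233.2 m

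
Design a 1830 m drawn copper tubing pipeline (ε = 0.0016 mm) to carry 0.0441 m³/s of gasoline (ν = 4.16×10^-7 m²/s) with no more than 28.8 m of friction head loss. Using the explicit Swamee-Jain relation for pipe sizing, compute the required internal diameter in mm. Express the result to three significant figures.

D ≈ 168 mm

Swamee-Jain (Type III): D = 0.66·[ε^1.25·(LQ²/(gh_f))^4.75 + ν·Q^9.4·(L/(gh_f))^5.2]^0.04
LQ²/(gh_f) = 0.01260; L/(gh_f) = 6.477
Term 1 = ε^1.25·(…)^4.75 = 5.39×10^-17; Term 2 = ν·Q^9.4·(…)^5.2 = 1.25×10^-15
D = 0.66·(5.39×10^-17 + 1.25×10^-15)^0.04 = 0.1675 m = 168 mm
Check: V = 2.00 m/s, Re = 8.06×10^5, f = 0.01225, h_f = 27.3 m ≈ 28.8 m ✓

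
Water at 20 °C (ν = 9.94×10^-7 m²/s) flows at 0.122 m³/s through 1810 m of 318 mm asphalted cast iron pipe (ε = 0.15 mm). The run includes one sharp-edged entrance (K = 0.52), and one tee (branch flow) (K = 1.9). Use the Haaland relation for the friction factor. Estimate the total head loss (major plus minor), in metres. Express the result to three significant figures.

H_L ≈ 12.2 m

V = 4Q/(πD²) = 1.536 m/s; V²/2g = 0.1203 m
Re = 4.91×10^5, ε/D = 4.72×10^-4 → f = 0.01741 (Haaland)
Major: h_f = f(L/D)·V²/2g = 0.01741·5692·0.1203 = 11.92 m
Minor: ΣK = 2.42; h_m = ΣK·V²/2g = 0.2910 m
Total H_L = 11.92 + 0.2910 = 12.21 m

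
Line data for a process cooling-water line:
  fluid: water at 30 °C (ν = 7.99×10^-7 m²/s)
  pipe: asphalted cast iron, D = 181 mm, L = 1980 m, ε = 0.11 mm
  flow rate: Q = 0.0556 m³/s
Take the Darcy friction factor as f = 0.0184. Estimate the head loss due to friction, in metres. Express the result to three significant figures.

h_f ≈ 47.9 m

V = 4Q/(πD²) = 4·0.0556/(π·0.181²) = 2.161 m/s
h_f = f(L/D)V²/(2g) = 0.01840·(1980/0.181)·2.161²/(2·9.81) = 47.90 m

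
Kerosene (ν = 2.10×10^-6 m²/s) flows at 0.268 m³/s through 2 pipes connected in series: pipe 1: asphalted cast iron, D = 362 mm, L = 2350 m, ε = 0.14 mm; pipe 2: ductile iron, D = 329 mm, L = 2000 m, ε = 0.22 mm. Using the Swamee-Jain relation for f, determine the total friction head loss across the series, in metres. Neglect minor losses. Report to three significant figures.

Pipe 1: V = 2.604 m/s, Re = 4.49×10^5, ε/D = 3.87×10^-4, f = 0.01714, h_1 = f(L/D)V²/2g = 38.44 m
Pipe 2: V = 3.152 m/s, Re = 4.94×10^5, ε/D = 6.69×10^-4, f = 0.01876, h_2 = f(L/D)V²/2g = 57.78 m
Series → Q common, losses add: H = Σh = 96.23 m

H ≈ 96.2 m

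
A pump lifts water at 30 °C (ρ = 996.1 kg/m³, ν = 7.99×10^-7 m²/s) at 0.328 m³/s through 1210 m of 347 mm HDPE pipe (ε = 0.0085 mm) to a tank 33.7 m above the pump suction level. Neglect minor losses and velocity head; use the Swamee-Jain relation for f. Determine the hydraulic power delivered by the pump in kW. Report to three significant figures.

V = 4Q/(πD²) = 3.468 m/s; Re = 1.51×10^6; ε/D = 2.45×10^-5; f = 0.01157
h_f = f(L/D)V²/2g = 24.73 m
Total head H = z + h_f = 33.7 + 24.73 = 58.43 m
P_hyd = ρgQH = 996.1·9.81·0.328·58.43 = 187.3 kW

P_hyd ≈ 187 kW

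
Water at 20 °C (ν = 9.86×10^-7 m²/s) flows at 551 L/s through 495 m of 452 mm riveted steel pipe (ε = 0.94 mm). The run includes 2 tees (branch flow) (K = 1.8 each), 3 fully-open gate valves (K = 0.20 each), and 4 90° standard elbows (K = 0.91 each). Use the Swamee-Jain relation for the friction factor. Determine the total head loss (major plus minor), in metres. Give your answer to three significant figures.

H_L ≈ 20.4 m

V = 4Q/(πD²) = 3.434 m/s; V²/2g = 0.6010 m
Re = 1.57×10^6, ε/D = 0.00208 → f = 0.02384 (Swamee-Jain)
Major: h_f = f(L/D)·V²/2g = 0.02384·1095·0.6010 = 15.69 m
Minor: ΣK = 7.84; h_m = ΣK·V²/2g = 4.712 m
Total H_L = 15.69 + 4.712 = 20.40 m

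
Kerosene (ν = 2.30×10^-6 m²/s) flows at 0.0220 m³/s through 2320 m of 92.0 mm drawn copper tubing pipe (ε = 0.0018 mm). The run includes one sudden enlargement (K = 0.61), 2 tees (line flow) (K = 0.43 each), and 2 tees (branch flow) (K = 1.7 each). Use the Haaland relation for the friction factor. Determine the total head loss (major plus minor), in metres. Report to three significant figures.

H_L ≈ 241 m

V = 4Q/(πD²) = 3.309 m/s; V²/2g = 0.5582 m
Re = 1.32×10^5, ε/D = 1.96×10^-5 → f = 0.01692 (Haaland)
Major: h_f = f(L/D)·V²/2g = 0.01692·25217·0.5582 = 238.1 m
Minor: ΣK = 4.87; h_m = ΣK·V²/2g = 2.719 m
Total H_L = 238.1 + 2.719 = 240.8 m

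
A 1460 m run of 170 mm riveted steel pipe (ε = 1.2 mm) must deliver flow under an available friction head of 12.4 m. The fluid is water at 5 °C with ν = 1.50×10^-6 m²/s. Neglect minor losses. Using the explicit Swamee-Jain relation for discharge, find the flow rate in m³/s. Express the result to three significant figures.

Swamee-Jain (Type II): Q = -0.965·√(gD⁵h_f/L)·ln[ε/(3.7D) + √(3.17ν²L/(gD³h_f))]
√(gD⁵h_f/L) = √(9.81·0.170⁵·12.4/1460) = 0.003439
ε/(3.7D) = 0.00191; √(3.17ν²L/(gD³h_f)) = 1.32×10^-4
Q = -0.965·0.003439·ln(0.002040) = 0.02056 m³/s
Check: V = 0.906 m/s, Re = 1.03×10^5, f = 0.03478, h_f = 12.5 m ≈ 12.4 m ✓

Q ≈ 0.0206 m³/s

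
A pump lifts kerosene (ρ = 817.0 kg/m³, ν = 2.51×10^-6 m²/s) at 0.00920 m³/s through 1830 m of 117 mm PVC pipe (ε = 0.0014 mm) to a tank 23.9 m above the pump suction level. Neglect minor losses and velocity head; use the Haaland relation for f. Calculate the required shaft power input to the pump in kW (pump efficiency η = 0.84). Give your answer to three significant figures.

V = 4Q/(πD²) = 0.8557 m/s; Re = 3.99×10^4; ε/D = 1.20×10^-5; f = 0.02183
h_f = f(L/D)V²/2g = 12.74 m
Total head H = z + h_f = 23.9 + 12.74 = 36.64 m
P_hyd = ρgQH = 817.0·9.81·0.00920·36.64 = 2.702 kW
P_shaft = P_hyd/η = 2.702/0.84 = 3.217 kW

P_shaft ≈ 3.22 kW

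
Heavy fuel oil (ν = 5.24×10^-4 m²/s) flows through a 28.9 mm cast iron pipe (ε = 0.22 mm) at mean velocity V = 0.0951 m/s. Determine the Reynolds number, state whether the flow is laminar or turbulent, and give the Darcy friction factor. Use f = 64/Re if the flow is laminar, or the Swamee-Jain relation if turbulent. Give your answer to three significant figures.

Re = VD/ν = 0.09510·0.0289/5.24×10^-4 = 5.25
Re < 2300 → laminar → f = 64/Re = 12.20

Re ≈ 5.25; laminar; f = 64/Re ≈ 12.2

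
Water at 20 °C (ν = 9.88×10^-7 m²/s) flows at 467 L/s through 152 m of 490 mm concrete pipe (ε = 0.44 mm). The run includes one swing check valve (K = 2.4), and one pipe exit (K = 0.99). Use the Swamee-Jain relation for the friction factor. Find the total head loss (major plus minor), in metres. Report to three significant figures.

H_L ≈ 2.95 m

V = 4Q/(πD²) = 2.476 m/s; V²/2g = 0.3126 m
Re = 1.23×10^6, ε/D = 8.98×10^-4 → f = 0.01948 (Swamee-Jain)
Major: h_f = f(L/D)·V²/2g = 0.01948·310.2·0.3126 = 1.889 m
Minor: ΣK = 3.39; h_m = ΣK·V²/2g = 1.060 m
Total H_L = 1.889 + 1.060 = 2.949 m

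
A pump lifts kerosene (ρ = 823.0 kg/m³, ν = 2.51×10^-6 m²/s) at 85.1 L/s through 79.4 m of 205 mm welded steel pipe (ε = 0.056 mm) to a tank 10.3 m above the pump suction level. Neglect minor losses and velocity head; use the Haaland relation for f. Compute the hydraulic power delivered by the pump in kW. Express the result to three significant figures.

V = 4Q/(πD²) = 2.578 m/s; Re = 2.11×10^5; ε/D = 2.73×10^-4; f = 0.01724
h_f = f(L/D)V²/2g = 2.262 m
Total head H = z + h_f = 10.3 + 2.262 = 12.56 m
P_hyd = ρgQH = 823.0·9.81·0.0851·12.56 = 8.631 kW

P_hyd ≈ 8.63 kW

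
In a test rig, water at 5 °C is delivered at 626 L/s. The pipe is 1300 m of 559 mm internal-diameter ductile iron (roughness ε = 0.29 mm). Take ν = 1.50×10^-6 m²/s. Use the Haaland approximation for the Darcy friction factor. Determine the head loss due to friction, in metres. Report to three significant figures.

h_f ≈ 13.4 m

V = 4Q/(πD²) = 4·0.626/(π·0.559²) = 2.551 m/s
Re = VD/ν = 2.551·0.559/1.50×10^-6 = 9.51×10^5 → turbulent
ε/D = 0.29/559 = 5.19×10^-4
Haaland: f = 0.01732
h_f = f(L/D)V²/(2g) = 0.01732·(1300/0.559)·2.551²/(2·9.81) = 13.36 m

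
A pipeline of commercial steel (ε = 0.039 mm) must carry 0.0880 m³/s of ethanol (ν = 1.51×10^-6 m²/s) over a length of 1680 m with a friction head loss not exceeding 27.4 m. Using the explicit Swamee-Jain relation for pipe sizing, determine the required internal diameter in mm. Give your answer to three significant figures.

D ≈ 232 mm

Swamee-Jain (Type III): D = 0.66·[ε^1.25·(LQ²/(gh_f))^4.75 + ν·Q^9.4·(L/(gh_f))^5.2]^0.04
LQ²/(gh_f) = 0.04840; L/(gh_f) = 6.250
Term 1 = ε^1.25·(…)^4.75 = 1.75×10^-12; Term 2 = ν·Q^9.4·(…)^5.2 = 2.49×10^-12
D = 0.66·(1.75×10^-12 + 2.49×10^-12)^0.04 = 0.2315 m = 232 mm
Check: V = 2.09 m/s, Re = 3.20×10^5, f = 0.01593, h_f = 25.7 m ≈ 27.4 m ✓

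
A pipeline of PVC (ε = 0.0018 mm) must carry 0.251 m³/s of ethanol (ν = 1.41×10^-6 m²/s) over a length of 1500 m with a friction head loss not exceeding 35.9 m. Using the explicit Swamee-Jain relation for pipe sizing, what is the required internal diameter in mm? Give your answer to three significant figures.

Swamee-Jain (Type III): D = 0.66·[ε^1.25·(LQ²/(gh_f))^4.75 + ν·Q^9.4·(L/(gh_f))^5.2]^0.04
LQ²/(gh_f) = 0.2683; L/(gh_f) = 4.259
Term 1 = ε^1.25·(…)^4.75 = 1.27×10^-10; Term 2 = ν·Q^9.4·(…)^5.2 = 6.01×10^-9
D = 0.66·(1.27×10^-10 + 6.01×10^-9)^0.04 = 0.3098 m = 310 mm
Check: V = 3.33 m/s, Re = 7.32×10^5, f = 0.01236, h_f = 33.8 m ≈ 35.9 m ✓

D ≈ 310 mm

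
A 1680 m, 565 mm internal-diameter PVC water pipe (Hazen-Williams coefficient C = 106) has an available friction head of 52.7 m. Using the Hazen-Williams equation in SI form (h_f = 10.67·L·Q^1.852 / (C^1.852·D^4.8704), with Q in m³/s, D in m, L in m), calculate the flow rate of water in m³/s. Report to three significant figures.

Rearranging: Q = [h_f·C^1.852·D^4.8704 / (10.67·L)]^(1/1.852)
Q = [52.7·106^1.852·0.565^4.8704 / (10.67·1680)]^0.540 = 1.015 m³/s

Q ≈ 1.01 m³/s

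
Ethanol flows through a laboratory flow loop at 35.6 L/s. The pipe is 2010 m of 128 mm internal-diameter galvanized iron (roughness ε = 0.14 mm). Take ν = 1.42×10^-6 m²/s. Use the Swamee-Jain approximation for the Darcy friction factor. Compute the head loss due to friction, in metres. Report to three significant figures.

V = 4Q/(πD²) = 4·0.0356/(π·0.128²) = 2.767 m/s
Re = VD/ν = 2.767·0.128/1.42×10^-6 = 2.49×10^5 → turbulent
ε/D = 0.14/128 = 0.00109
Swamee-Jain: f = 0.02130
h_f = f(L/D)V²/(2g) = 0.02130·(2010/0.128)·2.767²/(2·9.81) = 130.5 m

h_f ≈ 131 m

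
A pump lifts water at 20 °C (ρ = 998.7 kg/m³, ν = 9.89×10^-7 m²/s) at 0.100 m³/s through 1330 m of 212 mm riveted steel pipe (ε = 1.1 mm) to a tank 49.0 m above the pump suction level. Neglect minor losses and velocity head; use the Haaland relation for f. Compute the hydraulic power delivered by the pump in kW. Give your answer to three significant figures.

V = 4Q/(πD²) = 2.833 m/s; Re = 6.07×10^5; ε/D = 0.00519; f = 0.03091
h_f = f(L/D)V²/2g = 79.33 m
Total head H = z + h_f = 49.0 + 79.33 = 128.3 m
P_hyd = ρgQH = 998.7·9.81·0.100·128.3 = 125.7 kW

P_hyd ≈ 126 kW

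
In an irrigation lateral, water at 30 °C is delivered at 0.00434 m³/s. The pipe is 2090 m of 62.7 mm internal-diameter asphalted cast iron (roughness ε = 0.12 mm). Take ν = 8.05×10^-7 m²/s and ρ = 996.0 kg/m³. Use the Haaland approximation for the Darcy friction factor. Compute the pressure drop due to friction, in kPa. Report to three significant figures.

V = 4Q/(πD²) = 4·0.00434/(π·0.0627²) = 1.406 m/s
Re = VD/ν = 1.406·0.0627/8.05×10^-7 = 1.09×10^5 → turbulent
ε/D = 0.12/62.7 = 0.00191
Haaland: f = 0.02462
h_f = f(L/D)V²/(2g) = 0.02462·(2090/0.0627)·1.406²/(2·9.81) = 82.65 m
Δp = ρg·h_f = 996.0·9.81·82.65 = 807.5 kPa

Δp ≈ 808 kPa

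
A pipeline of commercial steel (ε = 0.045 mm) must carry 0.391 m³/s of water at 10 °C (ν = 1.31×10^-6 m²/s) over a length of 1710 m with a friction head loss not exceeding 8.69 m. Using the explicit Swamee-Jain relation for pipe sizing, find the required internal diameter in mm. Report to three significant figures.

Swamee-Jain (Type III): D = 0.66·[ε^1.25·(LQ²/(gh_f))^4.75 + ν·Q^9.4·(L/(gh_f))^5.2]^0.04
LQ²/(gh_f) = 3.067; L/(gh_f) = 20.06
Term 1 = ε^1.25·(…)^4.75 = 7.55×10^-4; Term 2 = ν·Q^9.4·(…)^5.2 = 0.00114
D = 0.66·(7.55×10^-4 + 0.00114)^0.04 = 0.5136 m = 514 mm
Check: V = 1.89 m/s, Re = 7.40×10^5, f = 0.01371, h_f = 8.29 m ≈ 8.69 m ✓

D ≈ 514 mm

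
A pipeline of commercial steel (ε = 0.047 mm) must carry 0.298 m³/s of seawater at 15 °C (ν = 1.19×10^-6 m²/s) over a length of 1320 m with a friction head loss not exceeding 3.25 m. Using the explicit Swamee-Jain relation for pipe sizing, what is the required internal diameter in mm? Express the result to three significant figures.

D ≈ 535 mm

Swamee-Jain (Type III): D = 0.66·[ε^1.25·(LQ²/(gh_f))^4.75 + ν·Q^9.4·(L/(gh_f))^5.2]^0.04
LQ²/(gh_f) = 3.677; L/(gh_f) = 41.40
Term 1 = ε^1.25·(…)^4.75 = 0.00189; Term 2 = ν·Q^9.4·(…)^5.2 = 0.00348
D = 0.66·(0.00189 + 0.00348)^0.04 = 0.5355 m = 535 mm
Check: V = 1.32 m/s, Re = 5.95×10^5, f = 0.01403, h_f = 3.09 m ≈ 3.25 m ✓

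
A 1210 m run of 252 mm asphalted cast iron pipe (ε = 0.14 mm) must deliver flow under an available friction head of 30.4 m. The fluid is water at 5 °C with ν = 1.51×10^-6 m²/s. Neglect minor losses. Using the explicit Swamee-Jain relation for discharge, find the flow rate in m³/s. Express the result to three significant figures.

Swamee-Jain (Type II): Q = -0.965·√(gD⁵h_f/L)·ln[ε/(3.7D) + √(3.17ν²L/(gD³h_f))]
√(gD⁵h_f/L) = √(9.81·0.252⁵·30.4/1210) = 0.01583
ε/(3.7D) = 1.50×10^-4; √(3.17ν²L/(gD³h_f)) = 4.28×10^-5
Q = -0.965·0.01583·ln(1.930×10^-4) = 0.1306 m³/s
Check: V = 2.62 m/s, Re = 4.37×10^5, f = 0.01823, h_f = 30.6 m ≈ 30.4 m ✓

Q ≈ 0.131 m³/s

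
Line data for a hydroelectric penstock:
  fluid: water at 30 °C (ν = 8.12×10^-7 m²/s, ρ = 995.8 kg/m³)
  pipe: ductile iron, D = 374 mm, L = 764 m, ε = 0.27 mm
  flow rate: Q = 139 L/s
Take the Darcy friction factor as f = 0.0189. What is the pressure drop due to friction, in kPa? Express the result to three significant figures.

V = 4Q/(πD²) = 4·0.139/(π·0.374²) = 1.265 m/s
h_f = f(L/D)V²/(2g) = 0.01890·(764/0.374)·1.265²/(2·9.81) = 3.150 m
Δp = ρg·h_f = 995.8·9.81·3.150 = 30.77 kPa

Δp ≈ 30.8 kPa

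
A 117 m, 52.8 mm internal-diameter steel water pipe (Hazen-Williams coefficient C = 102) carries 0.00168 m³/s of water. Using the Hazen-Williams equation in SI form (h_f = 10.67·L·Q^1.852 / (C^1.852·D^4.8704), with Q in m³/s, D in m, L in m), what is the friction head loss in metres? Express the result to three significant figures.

h_f = 10.67·117·0.00168^1.852 / (102^1.852·0.0528^4.8704) = 2.877 m

h_f ≈ 2.88 m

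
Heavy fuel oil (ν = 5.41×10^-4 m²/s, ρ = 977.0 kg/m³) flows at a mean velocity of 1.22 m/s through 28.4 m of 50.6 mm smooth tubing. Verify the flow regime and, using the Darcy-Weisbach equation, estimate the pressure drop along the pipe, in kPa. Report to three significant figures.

Re = VD/ν = 1.22·0.05060/5.41×10^-4 = 114 → laminar (Re < 2300)
f = 64/Re = 0.5609
h_f = f(L/D)V²/(2g) = 0.5609·(28.4/0.05060)·1.22²/(2·9.81) = 23.88 m
Δp = ρg·h_f = 977.0·9.81·23.88 = 228.9 kPa

Δp ≈ 229 kPa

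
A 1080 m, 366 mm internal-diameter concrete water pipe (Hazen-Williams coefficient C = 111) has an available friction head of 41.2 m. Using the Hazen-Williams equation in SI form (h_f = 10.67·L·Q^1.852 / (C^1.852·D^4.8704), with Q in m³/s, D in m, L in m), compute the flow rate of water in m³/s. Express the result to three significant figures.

Rearranging: Q = [h_f·C^1.852·D^4.8704 / (10.67·L)]^(1/1.852)
Q = [41.2·111^1.852·0.366^4.8704 / (10.67·1080)]^0.540 = 0.3769 m³/s

Q ≈ 0.377 m³/s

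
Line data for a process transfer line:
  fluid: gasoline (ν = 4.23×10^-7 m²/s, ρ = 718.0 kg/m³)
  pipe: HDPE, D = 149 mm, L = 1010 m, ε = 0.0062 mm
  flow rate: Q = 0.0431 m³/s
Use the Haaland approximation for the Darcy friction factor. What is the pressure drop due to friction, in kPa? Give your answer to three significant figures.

V = 4Q/(πD²) = 4·0.0431/(π·0.149²) = 2.472 m/s
Re = VD/ν = 2.472·0.149/4.23×10^-7 = 8.71×10^5 → turbulent
ε/D = 0.0062/149 = 4.16×10^-5
Haaland: f = 0.01258
h_f = f(L/D)V²/(2g) = 0.01258·(1010/0.149)·2.472²/(2·9.81) = 26.55 m
Δp = ρg·h_f = 718.0·9.81·26.55 = 187.0 kPa

Δp ≈ 187 kPa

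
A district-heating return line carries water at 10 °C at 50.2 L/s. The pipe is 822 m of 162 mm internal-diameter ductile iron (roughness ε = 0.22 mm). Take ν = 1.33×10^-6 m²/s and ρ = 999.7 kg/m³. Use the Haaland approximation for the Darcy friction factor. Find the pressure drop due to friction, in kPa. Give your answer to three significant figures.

Δp ≈ 330 kPa

V = 4Q/(πD²) = 4·0.0502/(π·0.162²) = 2.435 m/s
Re = VD/ν = 2.435·0.162/1.33×10^-6 = 2.97×10^5 → turbulent
ε/D = 0.22/162 = 0.00136
Haaland: f = 0.02192
h_f = f(L/D)V²/(2g) = 0.02192·(822/0.162)·2.435²/(2·9.81) = 33.63 m
Δp = ρg·h_f = 999.7·9.81·33.63 = 329.8 kPa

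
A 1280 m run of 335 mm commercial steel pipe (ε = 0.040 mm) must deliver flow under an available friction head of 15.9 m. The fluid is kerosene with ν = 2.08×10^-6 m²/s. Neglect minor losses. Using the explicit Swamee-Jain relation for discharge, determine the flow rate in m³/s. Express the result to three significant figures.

Q ≈ 0.205 m³/s

Swamee-Jain (Type II): Q = -0.965·√(gD⁵h_f/L)·ln[ε/(3.7D) + √(3.17ν²L/(gD³h_f))]
√(gD⁵h_f/L) = √(9.81·0.335⁵·15.9/1280) = 0.02267
ε/(3.7D) = 3.23×10^-5; √(3.17ν²L/(gD³h_f)) = 5.47×10^-5
Q = -0.965·0.02267·ln(8.698×10^-5) = 0.2046 m³/s
Check: V = 2.32 m/s, Re = 3.74×10^5, f = 0.01519, h_f = 15.9 m ≈ 15.9 m ✓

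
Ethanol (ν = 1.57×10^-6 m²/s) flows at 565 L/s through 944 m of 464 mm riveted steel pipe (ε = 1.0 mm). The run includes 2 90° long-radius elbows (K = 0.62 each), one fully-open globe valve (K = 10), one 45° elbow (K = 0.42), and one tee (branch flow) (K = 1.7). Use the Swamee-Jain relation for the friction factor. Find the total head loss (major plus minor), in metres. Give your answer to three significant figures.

V = 4Q/(πD²) = 3.341 m/s; V²/2g = 0.5690 m
Re = 9.88×10^5, ε/D = 0.00216 → f = 0.02414 (Swamee-Jain)
Major: h_f = f(L/D)·V²/2g = 0.02414·2034·0.5690 = 27.95 m
Minor: ΣK = 13.4; h_m = ΣK·V²/2g = 7.602 m
Total H_L = 27.95 + 7.602 = 35.55 m

H_L ≈ 35.6 m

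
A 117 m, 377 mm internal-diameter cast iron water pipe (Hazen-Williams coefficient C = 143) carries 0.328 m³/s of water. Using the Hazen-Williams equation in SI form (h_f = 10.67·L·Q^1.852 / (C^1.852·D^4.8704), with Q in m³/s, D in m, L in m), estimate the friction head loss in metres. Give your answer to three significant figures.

h_f ≈ 1.87 m

h_f = 10.67·117·0.328^1.852 / (143^1.852·0.377^4.8704) = 1.868 m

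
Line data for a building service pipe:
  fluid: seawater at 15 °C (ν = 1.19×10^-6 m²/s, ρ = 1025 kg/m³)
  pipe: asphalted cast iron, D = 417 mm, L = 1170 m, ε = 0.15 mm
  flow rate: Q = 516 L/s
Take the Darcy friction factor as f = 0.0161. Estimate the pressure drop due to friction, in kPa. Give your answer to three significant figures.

Δp ≈ 330 kPa

V = 4Q/(πD²) = 4·0.516/(π·0.417²) = 3.778 m/s
h_f = f(L/D)V²/(2g) = 0.01610·(1170/0.417)·3.778²/(2·9.81) = 32.87 m
Δp = ρg·h_f = 1025·9.81·32.87 = 330.5 kPa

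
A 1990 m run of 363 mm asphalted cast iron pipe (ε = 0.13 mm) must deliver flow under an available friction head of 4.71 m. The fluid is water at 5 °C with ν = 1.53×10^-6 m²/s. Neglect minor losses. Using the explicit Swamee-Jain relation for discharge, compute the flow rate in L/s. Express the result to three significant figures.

Swamee-Jain (Type II): Q = -0.965·√(gD⁵h_f/L)·ln[ε/(3.7D) + √(3.17ν²L/(gD³h_f))]
√(gD⁵h_f/L) = √(9.81·0.363⁵·4.71/1990) = 0.01210
ε/(3.7D) = 9.68×10^-5; √(3.17ν²L/(gD³h_f)) = 8.17×10^-5
Q = -0.965·0.01210·ln(1.785×10^-4) = 0.1008 m³/s
Check: V = 0.974 m/s, Re = 2.31×10^5, f = 0.01788, h_f = 4.73 m ≈ 4.71 m ✓

Q ≈ 101 L/s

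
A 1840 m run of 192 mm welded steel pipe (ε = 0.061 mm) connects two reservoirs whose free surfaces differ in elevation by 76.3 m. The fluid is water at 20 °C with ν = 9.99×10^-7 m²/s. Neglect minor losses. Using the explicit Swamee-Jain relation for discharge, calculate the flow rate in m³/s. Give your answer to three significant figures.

Q ≈ 0.0898 m³/s

Swamee-Jain (Type II): Q = -0.965·√(gD⁵h_f/L)·ln[ε/(3.7D) + √(3.17ν²L/(gD³h_f))]
√(gD⁵h_f/L) = √(9.81·0.192⁵·76.3/1840) = 0.01030
ε/(3.7D) = 8.59×10^-5; √(3.17ν²L/(gD³h_f)) = 3.31×10^-5
Q = -0.965·0.01030·ln(1.190×10^-4) = 0.08984 m³/s
Check: V = 3.10 m/s, Re = 5.96×10^5, f = 0.01633, h_f = 76.8 m ≈ 76.3 m ✓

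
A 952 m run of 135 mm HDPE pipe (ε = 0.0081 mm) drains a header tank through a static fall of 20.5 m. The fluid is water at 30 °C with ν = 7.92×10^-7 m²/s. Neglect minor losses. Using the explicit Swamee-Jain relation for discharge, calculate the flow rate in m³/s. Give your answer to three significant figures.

Q ≈ 0.0281 m³/s

Swamee-Jain (Type II): Q = -0.965·√(gD⁵h_f/L)·ln[ε/(3.7D) + √(3.17ν²L/(gD³h_f))]
√(gD⁵h_f/L) = √(9.81·0.135⁵·20.5/952) = 0.003078
ε/(3.7D) = 1.62×10^-5; √(3.17ν²L/(gD³h_f)) = 6.19×10^-5
Q = -0.965·0.003078·ln(7.807×10^-5) = 0.02809 m³/s
Check: V = 1.96 m/s, Re = 3.35×10^5, f = 0.01479, h_f = 20.5 m ≈ 20.5 m ✓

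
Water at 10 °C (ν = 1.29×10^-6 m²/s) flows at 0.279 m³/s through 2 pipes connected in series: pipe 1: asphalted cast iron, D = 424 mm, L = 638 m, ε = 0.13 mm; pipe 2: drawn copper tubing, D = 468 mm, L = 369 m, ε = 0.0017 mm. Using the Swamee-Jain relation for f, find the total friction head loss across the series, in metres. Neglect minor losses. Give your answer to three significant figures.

Pipe 1: V = 1.976 m/s, Re = 6.49×10^5, ε/D = 3.07×10^-4, f = 0.01616, h_1 = f(L/D)V²/2g = 4.839 m
Pipe 2: V = 1.622 m/s, Re = 5.88×10^5, ε/D = 3.63×10^-6, f = 0.01278, h_2 = f(L/D)V²/2g = 1.351 m
Series → Q common, losses add: H = Σh = 6.190 m

H ≈ 6.19 m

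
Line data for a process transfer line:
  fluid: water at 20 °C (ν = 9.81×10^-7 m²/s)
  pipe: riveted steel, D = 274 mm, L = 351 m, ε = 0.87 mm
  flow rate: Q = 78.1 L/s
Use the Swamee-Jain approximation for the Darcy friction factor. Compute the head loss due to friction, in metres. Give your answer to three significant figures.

h_f ≈ 3.10 m

V = 4Q/(πD²) = 4·0.0781/(π·0.274²) = 1.325 m/s
Re = VD/ν = 1.325·0.274/9.81×10^-7 = 3.70×10^5 → turbulent
ε/D = 0.87/274 = 0.00318
Swamee-Jain: f = 0.02707
h_f = f(L/D)V²/(2g) = 0.02707·(351/0.274)·1.325²/(2·9.81) = 3.101 m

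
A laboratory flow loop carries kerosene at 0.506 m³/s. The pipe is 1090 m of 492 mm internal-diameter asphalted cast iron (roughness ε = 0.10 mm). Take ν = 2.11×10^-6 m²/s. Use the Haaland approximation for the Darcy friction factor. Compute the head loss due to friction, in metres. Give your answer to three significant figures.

V = 4Q/(πD²) = 4·0.506/(π·0.492²) = 2.662 m/s
Re = VD/ν = 2.662·0.492/2.11×10^-6 = 6.21×10^5 → turbulent
ε/D = 0.10/492 = 2.03×10^-4
Haaland: f = 0.01507
h_f = f(L/D)V²/(2g) = 0.01507·(1090/0.492)·2.662²/(2·9.81) = 12.05 m

h_f ≈ 12.1 m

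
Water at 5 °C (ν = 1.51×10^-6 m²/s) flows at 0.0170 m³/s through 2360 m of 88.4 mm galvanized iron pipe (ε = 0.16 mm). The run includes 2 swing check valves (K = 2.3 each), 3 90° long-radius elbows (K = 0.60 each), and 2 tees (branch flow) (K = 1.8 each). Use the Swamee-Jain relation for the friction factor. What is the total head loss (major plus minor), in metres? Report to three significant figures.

V = 4Q/(πD²) = 2.770 m/s; V²/2g = 0.3910 m
Re = 1.62×10^5, ε/D = 0.00181 → f = 0.02416 (Swamee-Jain)
Major: h_f = f(L/D)·V²/2g = 0.02416·26697·0.3910 = 252.2 m
Minor: ΣK = 10.0; h_m = ΣK·V²/2g = 3.910 m
Total H_L = 252.2 + 3.910 = 256.1 m

H_L ≈ 256 m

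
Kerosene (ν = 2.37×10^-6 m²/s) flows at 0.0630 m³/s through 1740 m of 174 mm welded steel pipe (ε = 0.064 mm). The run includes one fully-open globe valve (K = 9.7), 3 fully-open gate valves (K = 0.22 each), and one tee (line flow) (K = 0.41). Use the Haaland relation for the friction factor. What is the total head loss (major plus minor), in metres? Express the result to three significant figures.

H_L ≈ 68.1 m

V = 4Q/(πD²) = 2.649 m/s; V²/2g = 0.3578 m
Re = 1.95×10^5, ε/D = 3.68×10^-4 → f = 0.01796 (Haaland)
Major: h_f = f(L/D)·V²/2g = 0.01796·10000·0.3578 = 64.26 m
Minor: ΣK = 10.8; h_m = ΣK·V²/2g = 3.853 m
Total H_L = 64.26 + 3.853 = 68.11 m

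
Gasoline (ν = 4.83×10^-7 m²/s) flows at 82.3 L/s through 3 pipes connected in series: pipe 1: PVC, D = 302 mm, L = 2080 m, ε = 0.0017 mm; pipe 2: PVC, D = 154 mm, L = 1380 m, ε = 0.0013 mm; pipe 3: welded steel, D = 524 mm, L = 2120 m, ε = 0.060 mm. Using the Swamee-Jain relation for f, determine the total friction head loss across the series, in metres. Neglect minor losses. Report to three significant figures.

Pipe 1: V = 1.149 m/s, Re = 7.18×10^5, ε/D = 5.63×10^-6, f = 0.01240, h_1 = f(L/D)V²/2g = 5.744 m
Pipe 2: V = 4.418 m/s, Re = 1.41×10^6, ε/D = 8.44×10^-6, f = 0.01122, h_2 = f(L/D)V²/2g = 100.1 m
Pipe 3: V = 0.3816 m/s, Re = 4.14×10^5, ε/D = 1.15×10^-4, f = 0.01495, h_3 = f(L/D)V²/2g = 0.4491 m
Series → Q common, losses add: H = Σh = 106.3 m

H ≈ 106 m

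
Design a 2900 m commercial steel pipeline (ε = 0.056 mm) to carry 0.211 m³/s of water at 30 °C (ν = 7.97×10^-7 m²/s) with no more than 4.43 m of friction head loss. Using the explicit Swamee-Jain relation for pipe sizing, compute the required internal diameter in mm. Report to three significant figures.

Swamee-Jain (Type III): D = 0.66·[ε^1.25·(LQ²/(gh_f))^4.75 + ν·Q^9.4·(L/(gh_f))^5.2]^0.04
LQ²/(gh_f) = 2.971; L/(gh_f) = 66.73
Term 1 = ε^1.25·(…)^4.75 = 8.54×10^-4; Term 2 = ν·Q^9.4·(…)^5.2 = 0.00109
D = 0.66·(8.54×10^-4 + 0.00109)^0.04 = 0.5141 m = 514 mm
Check: V = 1.02 m/s, Re = 6.56×10^5, f = 0.01416, h_f = 4.21 m ≈ 4.43 m ✓

D ≈ 514 mm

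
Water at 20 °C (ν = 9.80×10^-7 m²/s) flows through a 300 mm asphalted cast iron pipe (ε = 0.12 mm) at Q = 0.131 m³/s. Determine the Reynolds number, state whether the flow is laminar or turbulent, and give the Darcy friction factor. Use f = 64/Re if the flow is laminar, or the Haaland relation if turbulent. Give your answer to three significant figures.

Re ≈ 5.67×10^5; turbulent; f ≈ 0.0168

V = 4Q/(πD²) = 1.853 m/s
Re = VD/ν = 1.853·0.300/9.80×10^-7 = 5.67×10^5
Re > 4000 → turbulent; ε/D = 4.00×10^-4
Haaland: f = 0.01680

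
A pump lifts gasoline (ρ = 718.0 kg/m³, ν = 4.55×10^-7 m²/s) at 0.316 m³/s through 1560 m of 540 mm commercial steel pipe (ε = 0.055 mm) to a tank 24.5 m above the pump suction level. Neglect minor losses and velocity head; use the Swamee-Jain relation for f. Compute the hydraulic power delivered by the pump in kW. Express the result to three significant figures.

P_hyd ≈ 62.7 kW

V = 4Q/(πD²) = 1.380 m/s; Re = 1.64×10^6; ε/D = 1.02×10^-4; f = 0.01306
h_f = f(L/D)V²/2g = 3.662 m
Total head H = z + h_f = 24.5 + 3.662 = 28.16 m
P_hyd = ρgQH = 718.0·9.81·0.316·28.16 = 62.68 kW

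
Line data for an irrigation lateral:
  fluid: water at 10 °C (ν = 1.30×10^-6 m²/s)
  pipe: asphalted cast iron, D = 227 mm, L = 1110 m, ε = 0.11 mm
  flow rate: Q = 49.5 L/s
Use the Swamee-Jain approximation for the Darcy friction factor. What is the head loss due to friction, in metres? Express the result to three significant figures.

h_f ≈ 6.99 m

V = 4Q/(πD²) = 4·0.0495/(π·0.227²) = 1.223 m/s
Re = VD/ν = 1.223·0.227/1.30×10^-6 = 2.14×10^5 → turbulent
ε/D = 0.11/227 = 4.85×10^-4
Swamee-Jain: f = 0.01874
h_f = f(L/D)V²/(2g) = 0.01874·(1110/0.227)·1.223²/(2·9.81) = 6.987 m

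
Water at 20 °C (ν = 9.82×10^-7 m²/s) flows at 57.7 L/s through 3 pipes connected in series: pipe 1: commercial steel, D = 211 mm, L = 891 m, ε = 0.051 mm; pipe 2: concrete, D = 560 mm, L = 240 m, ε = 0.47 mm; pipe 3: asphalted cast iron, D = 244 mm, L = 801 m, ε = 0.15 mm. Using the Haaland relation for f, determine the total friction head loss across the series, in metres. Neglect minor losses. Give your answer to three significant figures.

Pipe 1: V = 1.650 m/s, Re = 3.55×10^5, ε/D = 2.42×10^-4, f = 0.01612, h_1 = f(L/D)V²/2g = 9.447 m
Pipe 2: V = 0.2343 m/s, Re = 1.34×10^5, ε/D = 8.39×10^-4, f = 0.02084, h_2 = f(L/D)V²/2g = 0.02498 m
Pipe 3: V = 1.234 m/s, Re = 3.07×10^5, ε/D = 6.15×10^-4, f = 0.01869, h_3 = f(L/D)V²/2g = 4.761 m
Series → Q common, losses add: H = Σh = 14.23 m

H ≈ 14.2 m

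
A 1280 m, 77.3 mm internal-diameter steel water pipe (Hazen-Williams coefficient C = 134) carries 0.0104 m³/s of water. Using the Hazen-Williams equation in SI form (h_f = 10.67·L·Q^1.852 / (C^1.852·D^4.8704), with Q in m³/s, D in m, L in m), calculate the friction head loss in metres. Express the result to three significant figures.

h_f = 10.67·1280·0.0104^1.852 / (134^1.852·0.0773^4.8704) = 86.80 m

h_f ≈ 86.8 m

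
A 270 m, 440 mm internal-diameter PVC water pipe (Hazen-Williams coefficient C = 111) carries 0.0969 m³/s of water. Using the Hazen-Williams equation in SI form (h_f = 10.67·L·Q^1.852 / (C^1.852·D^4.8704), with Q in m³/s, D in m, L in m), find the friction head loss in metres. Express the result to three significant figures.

h_f ≈ 0.339 m

h_f = 10.67·270·0.0969^1.852 / (111^1.852·0.440^4.8704) = 0.3395 m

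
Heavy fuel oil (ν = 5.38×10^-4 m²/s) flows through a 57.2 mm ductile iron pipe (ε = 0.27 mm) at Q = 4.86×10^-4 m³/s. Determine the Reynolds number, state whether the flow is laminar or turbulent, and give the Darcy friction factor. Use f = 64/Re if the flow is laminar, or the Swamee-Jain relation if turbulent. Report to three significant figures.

V = 4Q/(πD²) = 0.1891 m/s
Re = VD/ν = 0.1891·0.0572/5.38×10^-4 = 20.1
Re < 2300 → laminar → f = 64/Re = 3.183

Re ≈ 20.1; laminar; f = 64/Re ≈ 3.18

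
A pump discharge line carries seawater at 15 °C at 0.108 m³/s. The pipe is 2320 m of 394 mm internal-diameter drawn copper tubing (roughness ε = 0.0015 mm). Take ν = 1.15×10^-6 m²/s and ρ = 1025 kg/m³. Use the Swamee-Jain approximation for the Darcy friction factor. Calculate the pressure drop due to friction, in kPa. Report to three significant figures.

V = 4Q/(πD²) = 4·0.108/(π·0.394²) = 0.8858 m/s
Re = VD/ν = 0.8858·0.394/1.15×10^-6 = 3.03×10^5 → turbulent
ε/D = 0.0015/394 = 3.81×10^-6
Swamee-Jain: f = 0.01439
h_f = f(L/D)V²/(2g) = 0.01439·(2320/0.394)·0.8858²/(2·9.81) = 3.388 m
Δp = ρg·h_f = 1025·9.81·3.388 = 34.07 kPa

Δp ≈ 34.1 kPa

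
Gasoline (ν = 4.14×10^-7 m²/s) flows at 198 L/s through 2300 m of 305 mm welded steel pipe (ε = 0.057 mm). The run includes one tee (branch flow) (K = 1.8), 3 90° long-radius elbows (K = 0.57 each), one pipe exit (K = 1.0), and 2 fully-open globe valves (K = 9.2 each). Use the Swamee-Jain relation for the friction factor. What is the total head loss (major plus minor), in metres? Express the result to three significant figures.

H_L ≈ 48.5 m

V = 4Q/(πD²) = 2.710 m/s; V²/2g = 0.3743 m
Re = 2.00×10^6, ε/D = 1.87×10^-4 → f = 0.01416 (Swamee-Jain)
Major: h_f = f(L/D)·V²/2g = 0.01416·7541·0.3743 = 39.96 m
Minor: ΣK = 22.9; h_m = ΣK·V²/2g = 8.576 m
Total H_L = 39.96 + 8.576 = 48.54 m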